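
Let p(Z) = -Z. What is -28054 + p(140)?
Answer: -28194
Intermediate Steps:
-28054 + p(140) = -28054 - 1*140 = -28054 - 140 = -28194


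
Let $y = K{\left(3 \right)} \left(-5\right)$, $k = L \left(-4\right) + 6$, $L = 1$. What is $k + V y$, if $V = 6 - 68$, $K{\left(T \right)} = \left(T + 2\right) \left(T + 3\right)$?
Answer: $9302$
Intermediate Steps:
$K{\left(T \right)} = \left(2 + T\right) \left(3 + T\right)$
$k = 2$ ($k = 1 \left(-4\right) + 6 = -4 + 6 = 2$)
$V = -62$ ($V = 6 - 68 = -62$)
$y = -150$ ($y = \left(6 + 3^{2} + 5 \cdot 3\right) \left(-5\right) = \left(6 + 9 + 15\right) \left(-5\right) = 30 \left(-5\right) = -150$)
$k + V y = 2 - -9300 = 2 + 9300 = 9302$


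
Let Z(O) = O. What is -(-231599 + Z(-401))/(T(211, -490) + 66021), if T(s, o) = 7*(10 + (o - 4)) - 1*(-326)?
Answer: 8000/2171 ≈ 3.6849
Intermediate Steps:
T(s, o) = 368 + 7*o (T(s, o) = 7*(10 + (-4 + o)) + 326 = 7*(6 + o) + 326 = (42 + 7*o) + 326 = 368 + 7*o)
-(-231599 + Z(-401))/(T(211, -490) + 66021) = -(-231599 - 401)/((368 + 7*(-490)) + 66021) = -(-232000)/((368 - 3430) + 66021) = -(-232000)/(-3062 + 66021) = -(-232000)/62959 = -1*(-8000/2171) = 8000/2171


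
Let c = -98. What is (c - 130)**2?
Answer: 51984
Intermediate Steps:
(c - 130)**2 = (-98 - 130)**2 = (-228)**2 = 51984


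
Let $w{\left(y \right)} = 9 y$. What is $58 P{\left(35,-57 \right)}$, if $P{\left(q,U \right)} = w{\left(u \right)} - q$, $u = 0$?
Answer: $-2030$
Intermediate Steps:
$P{\left(q,U \right)} = - q$ ($P{\left(q,U \right)} = 9 \cdot 0 - q = 0 - q = - q$)
$58 P{\left(35,-57 \right)} = 58 \left(\left(-1\right) 35\right) = 58 \left(-35\right) = -2030$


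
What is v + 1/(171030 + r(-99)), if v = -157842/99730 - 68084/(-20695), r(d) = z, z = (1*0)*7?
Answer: 2410489429825/1411963716882 ≈ 1.7072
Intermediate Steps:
z = 0 (z = 0*7 = 0)
r(d) = 0
v = 352347713/206391235 (v = -157842*1/99730 - 68084*(-1/20695) = -78921/49865 + 68084/20695 = 352347713/206391235 ≈ 1.7072)
v + 1/(171030 + r(-99)) = 352347713/206391235 + 1/(171030 + 0) = 352347713/206391235 + 1/171030 = 2410489429825/1411963716882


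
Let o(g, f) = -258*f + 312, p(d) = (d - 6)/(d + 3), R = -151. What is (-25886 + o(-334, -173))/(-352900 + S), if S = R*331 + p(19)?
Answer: -419320/8863369 ≈ -0.047309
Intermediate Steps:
p(d) = (-6 + d)/(3 + d)
o(g, f) = 312 - 258*f
S = -1099569/22 (S = -151*331 + (-6 + 19)/(3 + 19) = -49981 + 13/22 = -1099569/22 ≈ -49980.)
(-25886 + o(-334, -173))/(-352900 + S) = (-25886 + (312 - 258*(-173)))/(-352900 - 1099569/22) = (-25886 + (312 + 44634))/(-8863369/22) = (-25886 + 44946)*(-22/8863369) = 19060*(-22/8863369) = -419320/8863369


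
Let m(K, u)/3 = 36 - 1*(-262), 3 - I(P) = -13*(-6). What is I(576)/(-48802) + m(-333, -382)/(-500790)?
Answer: -1011623/4073258930 ≈ -0.00024836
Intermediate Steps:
I(P) = -75 (I(P) = 3 - (-13)*(-6) = 3 - 1*78 = 3 - 78 = -75)
m(K, u) = 894 (m(K, u) = 3*(36 - 1*(-262)) = 3*(36 + 262) = 3*298 = 894)
I(576)/(-48802) + m(-333, -382)/(-500790) = -75/(-48802) + 894/(-500790) = -75*(-1/48802) + 894*(-1/500790) = 75/48802 - 149/83465 = -1011623/4073258930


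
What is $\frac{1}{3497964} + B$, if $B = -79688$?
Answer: $- \frac{278745755231}{3497964} \approx -79688.0$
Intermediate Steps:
$\frac{1}{3497964} + B = \frac{1}{3497964} - 79688 = - \frac{278745755231}{3497964}$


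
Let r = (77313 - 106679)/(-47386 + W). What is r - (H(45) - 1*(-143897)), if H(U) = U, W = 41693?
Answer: -819432440/5693 ≈ -1.4394e+5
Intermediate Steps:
r = 29366/5693 (r = (77313 - 106679)/(-47386 + 41693) = -29366/(-5693) = -29366*(-1/5693) = 29366/5693 ≈ 5.1583)
r - (H(45) - 1*(-143897)) = 29366/5693 - (45 - 1*(-143897)) = 29366/5693 - (45 + 143897) = 29366/5693 - 1*143942 = 29366/5693 - 143942 = -819432440/5693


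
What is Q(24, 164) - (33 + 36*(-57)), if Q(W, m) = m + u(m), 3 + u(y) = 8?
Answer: 2188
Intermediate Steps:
u(y) = 5 (u(y) = -3 + 8 = 5)
Q(W, m) = 5 + m (Q(W, m) = m + 5 = 5 + m)
Q(24, 164) - (33 + 36*(-57)) = (5 + 164) - (33 + 36*(-57)) = 169 - (33 - 2052) = 169 - 1*(-2019) = 169 + 2019 = 2188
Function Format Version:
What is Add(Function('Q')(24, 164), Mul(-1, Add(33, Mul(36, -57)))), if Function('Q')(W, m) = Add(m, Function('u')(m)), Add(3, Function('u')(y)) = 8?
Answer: 2188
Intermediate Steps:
Function('u')(y) = 5 (Function('u')(y) = Add(-3, 8) = 5)
Function('Q')(W, m) = Add(5, m) (Function('Q')(W, m) = Add(m, 5) = Add(5, m))
Add(Function('Q')(24, 164), Mul(-1, Add(33, Mul(36, -57)))) = Add(Add(5, 164), Mul(-1, Add(33, Mul(36, -57)))) = Add(169, Mul(-1, Add(33, -2052))) = Add(169, Mul(-1, -2019)) = Add(169, 2019) = 2188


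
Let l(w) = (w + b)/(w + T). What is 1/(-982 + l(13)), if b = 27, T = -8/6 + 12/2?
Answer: -53/51926 ≈ -0.0010207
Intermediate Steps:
T = 14/3 (T = -8*⅙ + 12*(½) = -4/3 + 6 = 14/3 ≈ 4.6667)
l(w) = (27 + w)/(14/3 + w) (l(w) = (w + 27)/(w + 14/3) = (27 + w)/(14/3 + w))
1/(-982 + l(13)) = 1/(-982 + 3*(27 + 13)/(14 + 3*13)) = 1/(-982 + 3*40/(14 + 39)) = 1/(-982 + 3*40/53) = 1/(-982 + 3*(1/53)*40) = 1/(-982 + 120/53) = 1/(-51926/53) = -53/51926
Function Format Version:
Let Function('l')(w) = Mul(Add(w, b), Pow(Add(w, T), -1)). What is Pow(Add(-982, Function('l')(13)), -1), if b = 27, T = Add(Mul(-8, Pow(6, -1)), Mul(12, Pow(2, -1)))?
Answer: Rational(-53, 51926) ≈ -0.0010207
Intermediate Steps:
T = Rational(14, 3) (T = Add(Mul(-8, Rational(1, 6)), Mul(12, Rational(1, 2))) = Add(Rational(-4, 3), 6) = Rational(14, 3) ≈ 4.6667)
Function('l')(w) = Mul(Pow(Add(Rational(14, 3), w), -1), Add(27, w)) (Function('l')(w) = Mul(Add(w, 27), Pow(Add(w, Rational(14, 3)), -1)) = Mul(Add(27, w), Pow(Add(Rational(14, 3), w), -1)) = Mul(Pow(Add(Rational(14, 3), w), -1), Add(27, w)))
Pow(Add(-982, Function('l')(13)), -1) = Pow(Add(-982, Mul(3, Pow(Add(14, Mul(3, 13)), -1), Add(27, 13))), -1) = Pow(Add(-982, Mul(3, Pow(Add(14, 39), -1), 40)), -1) = Pow(Add(-982, Mul(3, Pow(53, -1), 40)), -1) = Pow(Add(-982, Mul(3, Rational(1, 53), 40)), -1) = Pow(Add(-982, Rational(120, 53)), -1) = Pow(Rational(-51926, 53), -1) = Rational(-53, 51926)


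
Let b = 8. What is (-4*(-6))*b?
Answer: 192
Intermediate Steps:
(-4*(-6))*b = -4*(-6)*8 = 24*8 = 192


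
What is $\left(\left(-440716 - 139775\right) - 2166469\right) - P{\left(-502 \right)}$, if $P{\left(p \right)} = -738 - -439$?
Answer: $-2746661$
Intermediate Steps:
$P{\left(p \right)} = -299$ ($P{\left(p \right)} = -738 + 439 = -299$)
$\left(\left(-440716 - 139775\right) - 2166469\right) - P{\left(-502 \right)} = \left(\left(-440716 - 139775\right) - 2166469\right) - -299 = \left(\left(-440716 - 139775\right) - 2166469\right) + 299 = \left(-580491 - 2166469\right) + 299 = -2746960 + 299 = -2746661$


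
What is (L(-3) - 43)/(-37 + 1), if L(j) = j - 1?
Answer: 47/36 ≈ 1.3056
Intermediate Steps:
L(j) = -1 + j
(L(-3) - 43)/(-37 + 1) = ((-1 - 3) - 43)/(-37 + 1) = (-4 - 43)/(-36) = -1/36*(-47) = 47/36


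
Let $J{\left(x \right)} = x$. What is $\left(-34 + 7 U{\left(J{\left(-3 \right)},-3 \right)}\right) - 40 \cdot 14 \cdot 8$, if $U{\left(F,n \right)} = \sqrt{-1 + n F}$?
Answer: $-4514 + 14 \sqrt{2} \approx -4494.2$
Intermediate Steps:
$U{\left(F,n \right)} = \sqrt{-1 + F n}$
$\left(-34 + 7 U{\left(J{\left(-3 \right)},-3 \right)}\right) - 40 \cdot 14 \cdot 8 = \left(-34 + 7 \sqrt{-1 - -9}\right) - 40 \cdot 14 \cdot 8 = \left(-34 + 7 \sqrt{-1 + 9}\right) - 4480 = \left(-34 + 7 \sqrt{8}\right) - 4480 = \left(-34 + 7 \cdot 2 \sqrt{2}\right) - 4480 = \left(-34 + 14 \sqrt{2}\right) - 4480 = -4514 + 14 \sqrt{2}$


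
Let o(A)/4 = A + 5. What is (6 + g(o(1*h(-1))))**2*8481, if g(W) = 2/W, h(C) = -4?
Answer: 1433289/4 ≈ 3.5832e+5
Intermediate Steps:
o(A) = 20 + 4*A (o(A) = 4*(A + 5) = 4*(5 + A) = 20 + 4*A)
(6 + g(o(1*h(-1))))**2*8481 = (6 + 2/(20 + 4*(1*(-4))))**2*8481 = (6 + 2/(20 + 4*(-4)))**2*8481 = (6 + 2/(20 - 16))**2*8481 = (6 + 2/4)**2*8481 = (6 + 2*(1/4))**2*8481 = (6 + 1/2)**2*8481 = (13/2)**2*8481 = (169/4)*8481 = 1433289/4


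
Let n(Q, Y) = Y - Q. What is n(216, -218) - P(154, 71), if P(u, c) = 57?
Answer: -491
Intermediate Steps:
n(216, -218) - P(154, 71) = (-218 - 1*216) - 1*57 = (-218 - 216) - 57 = -434 - 57 = -491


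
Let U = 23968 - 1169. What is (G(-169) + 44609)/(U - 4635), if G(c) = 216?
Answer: 44825/18164 ≈ 2.4678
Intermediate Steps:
U = 22799
(G(-169) + 44609)/(U - 4635) = (216 + 44609)/(22799 - 4635) = 44825/18164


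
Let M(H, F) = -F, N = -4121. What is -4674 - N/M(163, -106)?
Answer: -491323/106 ≈ -4635.1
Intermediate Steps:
-4674 - N/M(163, -106) = -4674 - (-4121)/((-1*(-106))) = -4674 - (-4121)/106 = -4674 - 1*(-4121/106) = -4674 + 4121/106 = -491323/106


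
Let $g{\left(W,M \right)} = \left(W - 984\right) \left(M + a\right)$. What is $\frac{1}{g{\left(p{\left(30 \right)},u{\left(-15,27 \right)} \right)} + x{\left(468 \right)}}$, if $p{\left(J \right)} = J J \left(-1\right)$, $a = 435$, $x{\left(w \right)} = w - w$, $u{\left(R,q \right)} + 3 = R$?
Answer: $- \frac{1}{785628} \approx -1.2729 \cdot 10^{-6}$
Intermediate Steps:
$u{\left(R,q \right)} = -3 + R$
$x{\left(w \right)} = 0$
$p{\left(J \right)} = - J^{2}$ ($p{\left(J \right)} = J^{2} \left(-1\right) = - J^{2}$)
$g{\left(W,M \right)} = \left(-984 + W\right) \left(435 + M\right)$ ($g{\left(W,M \right)} = \left(W - 984\right) \left(M + 435\right) = \left(-984 + W\right) \left(435 + M\right)$)
$\frac{1}{g{\left(p{\left(30 \right)},u{\left(-15,27 \right)} \right)} + x{\left(468 \right)}} = \frac{1}{\left(-428040 - 984 \left(-3 - 15\right) + 435 \left(- 30^{2}\right) + \left(-3 - 15\right) \left(- 30^{2}\right)\right) + 0} = \frac{1}{\left(-428040 - -17712 + 435 \left(\left(-1\right) 900\right) - 18 \left(\left(-1\right) 900\right)\right) + 0} = \frac{1}{\left(-428040 + 17712 + 435 \left(-900\right) - -16200\right) + 0} = \frac{1}{\left(-428040 + 17712 - 391500 + 16200\right) + 0} = \frac{1}{-785628 + 0} = \frac{1}{-785628} = - \frac{1}{785628}$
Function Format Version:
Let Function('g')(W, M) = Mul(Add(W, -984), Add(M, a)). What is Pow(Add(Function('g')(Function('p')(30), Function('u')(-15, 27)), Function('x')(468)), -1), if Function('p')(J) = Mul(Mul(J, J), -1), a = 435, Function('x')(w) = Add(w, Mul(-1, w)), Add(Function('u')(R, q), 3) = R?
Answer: Rational(-1, 785628) ≈ -1.2729e-6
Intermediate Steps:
Function('u')(R, q) = Add(-3, R)
Function('x')(w) = 0
Function('p')(J) = Mul(-1, Pow(J, 2)) (Function('p')(J) = Mul(Pow(J, 2), -1) = Mul(-1, Pow(J, 2)))
Function('g')(W, M) = Mul(Add(-984, W), Add(435, M)) (Function('g')(W, M) = Mul(Add(W, -984), Add(M, 435)) = Mul(Add(-984, W), Add(435, M)))
Pow(Add(Function('g')(Function('p')(30), Function('u')(-15, 27)), Function('x')(468)), -1) = Pow(Add(Add(-428040, Mul(-984, Add(-3, -15)), Mul(435, Mul(-1, Pow(30, 2))), Mul(Add(-3, -15), Mul(-1, Pow(30, 2)))), 0), -1) = Pow(Add(Add(-428040, Mul(-984, -18), Mul(435, Mul(-1, 900)), Mul(-18, Mul(-1, 900))), 0), -1) = Pow(Add(Add(-428040, 17712, Mul(435, -900), Mul(-18, -900)), 0), -1) = Pow(Add(Add(-428040, 17712, -391500, 16200), 0), -1) = Pow(Add(-785628, 0), -1) = Pow(-785628, -1) = Rational(-1, 785628)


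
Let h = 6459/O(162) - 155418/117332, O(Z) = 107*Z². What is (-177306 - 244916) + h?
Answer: -11592877666158149/27456743988 ≈ -4.2222e+5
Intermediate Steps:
h = -36306056813/27456743988 (h = 6459/((107*162²)) - 155418/117332 = 6459/((107*26244)) - 155418*1/117332 = 6459/2808108 - 77709/58666 = 6459*(1/2808108) - 77709/58666 = 2153/936036 - 77709/58666 = -36306056813/27456743988 ≈ -1.3223)
(-177306 - 244916) + h = (-177306 - 244916) - 36306056813/27456743988 = -422222 - 36306056813/27456743988 = -11592877666158149/27456743988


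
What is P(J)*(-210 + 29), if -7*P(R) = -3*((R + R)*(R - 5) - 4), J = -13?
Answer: -251952/7 ≈ -35993.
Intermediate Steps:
P(R) = -12/7 + 6*R*(-5 + R)/7 (P(R) = -(-3)*((R + R)*(R - 5) - 4)/7 = -(-3)*((2*R)*(-5 + R) - 4)/7 = -(-3)*(2*R*(-5 + R) - 4)/7 = -(-3)*(-4 + 2*R*(-5 + R))/7 = -(12 - 6*R*(-5 + R))/7 = -12/7 + 6*R*(-5 + R)/7)
P(J)*(-210 + 29) = (-12/7 - 30/7*(-13) + (6/7)*(-13)²)*(-210 + 29) = (-12/7 + 390/7 + (6/7)*169)*(-181) = (-12/7 + 390/7 + 1014/7)*(-181) = (1392/7)*(-181) = -251952/7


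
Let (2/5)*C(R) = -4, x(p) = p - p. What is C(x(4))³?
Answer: -1000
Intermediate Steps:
x(p) = 0
C(R) = -10 (C(R) = (5/2)*(-4) = -10)
C(x(4))³ = (-10)³ = -1000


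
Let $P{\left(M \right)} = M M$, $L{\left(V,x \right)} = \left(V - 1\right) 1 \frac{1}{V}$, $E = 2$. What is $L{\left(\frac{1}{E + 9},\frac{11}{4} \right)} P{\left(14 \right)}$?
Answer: $-1960$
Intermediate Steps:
$L{\left(V,x \right)} = \frac{-1 + V}{V}$
$P{\left(M \right)} = M^{2}$
$L{\left(\frac{1}{E + 9},\frac{11}{4} \right)} P{\left(14 \right)} = \frac{-1 + \frac{1}{2 + 9}}{\frac{1}{2 + 9}} \cdot 14^{2} = \frac{-1 + \frac{1}{11}}{\frac{1}{11}} \cdot 196 = \frac{1}{\frac{1}{11}} \left(-1 + \frac{1}{11}\right) 196 = 11 \left(- \frac{10}{11}\right) 196 = \left(-10\right) 196 = -1960$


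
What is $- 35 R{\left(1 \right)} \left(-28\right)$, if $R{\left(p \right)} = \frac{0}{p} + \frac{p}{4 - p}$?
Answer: $\frac{980}{3} \approx 326.67$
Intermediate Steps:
$R{\left(p \right)} = \frac{p}{4 - p}$ ($R{\left(p \right)} = 0 + \frac{p}{4 - p} = \frac{p}{4 - p}$)
$- 35 R{\left(1 \right)} \left(-28\right) = - 35 \left(\left(-1\right) 1 \frac{1}{-4 + 1}\right) \left(-28\right) = - 35 \left(\left(-1\right) 1 \frac{1}{-3}\right) \left(-28\right) = - 35 \left(\left(-1\right) 1 \left(- \frac{1}{3}\right)\right) \left(-28\right) = \left(-35\right) \frac{1}{3} \left(-28\right) = \left(- \frac{35}{3}\right) \left(-28\right) = \frac{980}{3}$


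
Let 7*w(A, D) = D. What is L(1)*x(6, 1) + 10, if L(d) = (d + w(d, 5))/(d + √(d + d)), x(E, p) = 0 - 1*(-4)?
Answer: 22/7 + 48*√2/7 ≈ 12.840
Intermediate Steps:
w(A, D) = D/7
x(E, p) = 4 (x(E, p) = 0 + 4 = 4)
L(d) = (5/7 + d)/(d + √2*√d) (L(d) = (d + (⅐)*5)/(d + √(d + d)) = (d + 5/7)/(d + √(2*d)) = (5/7 + d)/(d + √2*√d))
L(1)*x(6, 1) + 10 = ((5/7 + 1)/(1 + √2*√1))*4 + 10 = ((12/7)/(1 + √2*1))*4 + 10 = ((12/7)/(1 + √2))*4 + 10 = (12/(7*(1 + √2)))*4 + 10 = 48/(7*(1 + √2)) + 10 = 10 + 48/(7*(1 + √2))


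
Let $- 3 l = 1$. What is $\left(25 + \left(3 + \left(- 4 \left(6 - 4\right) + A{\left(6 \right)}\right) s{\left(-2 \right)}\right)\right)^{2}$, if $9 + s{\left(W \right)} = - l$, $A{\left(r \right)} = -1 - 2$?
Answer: $\frac{136900}{9} \approx 15211.0$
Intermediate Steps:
$A{\left(r \right)} = -3$ ($A{\left(r \right)} = -1 - 2 = -3$)
$l = - \frac{1}{3}$ ($l = \left(- \frac{1}{3}\right) 1 = - \frac{1}{3} \approx -0.33333$)
$s{\left(W \right)} = - \frac{26}{3}$ ($s{\left(W \right)} = -9 - - \frac{1}{3} = -9 + \frac{1}{3} = - \frac{26}{3}$)
$\left(25 + \left(3 + \left(- 4 \left(6 - 4\right) + A{\left(6 \right)}\right) s{\left(-2 \right)}\right)\right)^{2} = \left(25 + \left(3 + \left(- 4 \left(6 - 4\right) - 3\right) \left(- \frac{26}{3}\right)\right)\right)^{2} = \left(25 + \left(3 + \left(\left(-4\right) 2 - 3\right) \left(- \frac{26}{3}\right)\right)\right)^{2} = \left(25 + \left(3 + \left(-8 - 3\right) \left(- \frac{26}{3}\right)\right)\right)^{2} = \left(25 + \left(3 - - \frac{286}{3}\right)\right)^{2} = \left(25 + \left(3 + \frac{286}{3}\right)\right)^{2} = \left(25 + \frac{295}{3}\right)^{2} = \left(\frac{370}{3}\right)^{2} = \frac{136900}{9}$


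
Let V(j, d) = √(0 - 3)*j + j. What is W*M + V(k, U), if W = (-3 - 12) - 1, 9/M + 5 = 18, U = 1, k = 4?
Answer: -92/13 + 4*I*√3 ≈ -7.0769 + 6.9282*I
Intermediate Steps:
M = 9/13 (M = 9/(-5 + 18) = 9/13 ≈ 0.69231)
V(j, d) = j + I*j*√3 (V(j, d) = √(-3)*j + j = (I*√3)*j + j = I*j*√3 + j = j + I*j*√3)
W = -16 (W = -15 - 1 = -16)
W*M + V(k, U) = -16*9/13 + 4*(1 + I*√3) = -144/13 + (4 + 4*I*√3) = -92/13 + 4*I*√3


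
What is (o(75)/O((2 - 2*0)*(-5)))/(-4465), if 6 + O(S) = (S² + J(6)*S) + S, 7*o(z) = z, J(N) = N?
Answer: -5/50008 ≈ -9.9984e-5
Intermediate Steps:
o(z) = z/7
O(S) = -6 + S² + 7*S (O(S) = -6 + ((S² + 6*S) + S) = -6 + (S² + 7*S) = -6 + S² + 7*S)
(o(75)/O((2 - 2*0)*(-5)))/(-4465) = (((⅐)*75)/(-6 + ((2 - 2*0)*(-5))² + 7*((2 - 2*0)*(-5))))/(-4465) = (75/(7*(-6 + ((2 + 0)*(-5))² + 7*((2 + 0)*(-5)))))*(-1/4465) = (75/(7*(-6 + (2*(-5))² + 7*(2*(-5)))))*(-1/4465) = (75/(7*(-6 + (-10)² + 7*(-10))))*(-1/4465) = (75/(7*(-6 + 100 - 70)))*(-1/4465) = ((75/7)/24)*(-1/4465) = ((75/7)*(1/24))*(-1/4465) = (25/56)*(-1/4465) = -5/50008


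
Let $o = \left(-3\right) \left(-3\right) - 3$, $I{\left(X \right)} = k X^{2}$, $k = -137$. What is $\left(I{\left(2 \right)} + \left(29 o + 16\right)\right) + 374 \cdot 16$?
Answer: $5626$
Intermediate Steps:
$I{\left(X \right)} = - 137 X^{2}$
$o = 6$ ($o = 9 - 3 = 6$)
$\left(I{\left(2 \right)} + \left(29 o + 16\right)\right) + 374 \cdot 16 = \left(- 137 \cdot 2^{2} + \left(29 \cdot 6 + 16\right)\right) + 374 \cdot 16 = \left(\left(-137\right) 4 + \left(174 + 16\right)\right) + 5984 = \left(-548 + 190\right) + 5984 = -358 + 5984 = 5626$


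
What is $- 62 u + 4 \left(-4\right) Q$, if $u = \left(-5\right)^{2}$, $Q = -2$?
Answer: $-1518$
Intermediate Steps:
$u = 25$
$- 62 u + 4 \left(-4\right) Q = \left(-62\right) 25 + 4 \left(-4\right) \left(-2\right) = -1550 - -32 = -1550 + 32 = -1518$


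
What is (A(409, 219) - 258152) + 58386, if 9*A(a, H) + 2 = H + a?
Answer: -1797268/9 ≈ -1.9970e+5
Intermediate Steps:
A(a, H) = -2/9 + H/9 + a/9 (A(a, H) = -2/9 + (H + a)/9 = -2/9 + (H/9 + a/9) = -2/9 + H/9 + a/9)
(A(409, 219) - 258152) + 58386 = ((-2/9 + (⅑)*219 + (⅑)*409) - 258152) + 58386 = ((-2/9 + 73/3 + 409/9) - 258152) + 58386 = (626/9 - 258152) + 58386 = -2322742/9 + 58386 = -1797268/9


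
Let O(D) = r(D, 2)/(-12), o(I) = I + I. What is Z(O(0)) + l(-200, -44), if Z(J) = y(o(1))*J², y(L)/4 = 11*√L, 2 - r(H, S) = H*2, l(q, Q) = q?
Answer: -200 + 11*√2/9 ≈ -198.27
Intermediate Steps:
r(H, S) = 2 - 2*H (r(H, S) = 2 - H*2 = 2 - 2*H)
o(I) = 2*I
y(L) = 44*√L (y(L) = 4*(11*√L) = 44*√L)
O(D) = -⅙ + D/6 (O(D) = (2 - 2*D)/(-12) = (2 - 2*D)*(-1/12) = -⅙ + D/6)
Z(J) = 44*√2*J² (Z(J) = (44*√(2*1))*J² = (44*√2)*J² = 44*√2*J²)
Z(O(0)) + l(-200, -44) = 44*√2*(-⅙ + (⅙)*0)² - 200 = 44*√2*(-⅙ + 0)² - 200 = 44*√2*(-⅙)² - 200 = 44*√2*(1/36) - 200 = 11*√2/9 - 200 = -200 + 11*√2/9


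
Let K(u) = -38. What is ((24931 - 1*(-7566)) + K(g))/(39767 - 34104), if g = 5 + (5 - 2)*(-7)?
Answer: 4637/809 ≈ 5.7318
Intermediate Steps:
g = -16 (g = 5 + 3*(-7) = 5 - 21 = -16)
((24931 - 1*(-7566)) + K(g))/(39767 - 34104) = ((24931 - 1*(-7566)) - 38)/(39767 - 34104) = ((24931 + 7566) - 38)/5663 = (32497 - 38)*(1/5663) = 32459*(1/5663) = 4637/809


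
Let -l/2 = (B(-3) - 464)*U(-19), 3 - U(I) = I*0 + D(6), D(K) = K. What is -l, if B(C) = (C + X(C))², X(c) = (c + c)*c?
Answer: 1434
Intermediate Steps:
X(c) = 2*c² (X(c) = (2*c)*c = 2*c²)
U(I) = -3 (U(I) = 3 - (I*0 + 6) = 3 - (0 + 6) = 3 - 1*6 = 3 - 6 = -3)
B(C) = (C + 2*C²)²
l = -1434 (l = -2*((-3)²*(1 + 2*(-3))² - 464)*(-3) = -2*(9*(1 - 6)² - 464)*(-3) = -2*(9*(-5)² - 464)*(-3) = -2*(9*25 - 464)*(-3) = -2*(225 - 464)*(-3) = -(-478)*(-3) = -2*717 = -1434)
-l = -1*(-1434) = 1434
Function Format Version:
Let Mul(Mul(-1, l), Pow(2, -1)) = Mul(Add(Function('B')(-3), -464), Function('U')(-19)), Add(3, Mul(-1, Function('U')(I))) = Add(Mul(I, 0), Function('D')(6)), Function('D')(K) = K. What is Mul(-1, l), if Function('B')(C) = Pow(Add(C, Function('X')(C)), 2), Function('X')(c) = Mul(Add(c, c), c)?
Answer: 1434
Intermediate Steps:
Function('X')(c) = Mul(2, Pow(c, 2)) (Function('X')(c) = Mul(Mul(2, c), c) = Mul(2, Pow(c, 2)))
Function('U')(I) = -3 (Function('U')(I) = Add(3, Mul(-1, Add(Mul(I, 0), 6))) = Add(3, Mul(-1, Add(0, 6))) = Add(3, Mul(-1, 6)) = Add(3, -6) = -3)
Function('B')(C) = Pow(Add(C, Mul(2, Pow(C, 2))), 2)
l = -1434 (l = Mul(-2, Mul(Add(Mul(Pow(-3, 2), Pow(Add(1, Mul(2, -3)), 2)), -464), -3)) = Mul(-2, Mul(Add(Mul(9, Pow(Add(1, -6), 2)), -464), -3)) = Mul(-2, Mul(Add(Mul(9, Pow(-5, 2)), -464), -3)) = Mul(-2, Mul(Add(Mul(9, 25), -464), -3)) = Mul(-2, Mul(Add(225, -464), -3)) = Mul(-2, Mul(-239, -3)) = Mul(-2, 717) = -1434)
Mul(-1, l) = Mul(-1, -1434) = 1434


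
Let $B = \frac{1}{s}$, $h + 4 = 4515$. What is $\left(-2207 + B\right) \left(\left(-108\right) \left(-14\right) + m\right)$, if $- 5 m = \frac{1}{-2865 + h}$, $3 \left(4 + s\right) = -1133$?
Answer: $- \frac{15722801490331}{4711675} \approx -3.337 \cdot 10^{6}$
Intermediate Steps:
$s = - \frac{1145}{3}$ ($s = -4 + \frac{1}{3} \left(-1133\right) = -4 - \frac{1133}{3} = - \frac{1145}{3} \approx -381.67$)
$h = 4511$ ($h = -4 + 4515 = 4511$)
$B = - \frac{3}{1145}$ ($B = \frac{1}{- \frac{1145}{3}} = - \frac{3}{1145} \approx -0.0026201$)
$m = - \frac{1}{8230}$ ($m = - \frac{1}{5 \left(-2865 + 4511\right)} = - \frac{1}{5 \cdot 1646} = \left(- \frac{1}{5}\right) \frac{1}{1646} = - \frac{1}{8230} \approx -0.00012151$)
$\left(-2207 + B\right) \left(\left(-108\right) \left(-14\right) + m\right) = \left(-2207 - \frac{3}{1145}\right) \left(\left(-108\right) \left(-14\right) - \frac{1}{8230}\right) = - \frac{2527018 \left(1512 - \frac{1}{8230}\right)}{1145} = \left(- \frac{2527018}{1145}\right) \frac{12443759}{8230} = - \frac{15722801490331}{4711675}$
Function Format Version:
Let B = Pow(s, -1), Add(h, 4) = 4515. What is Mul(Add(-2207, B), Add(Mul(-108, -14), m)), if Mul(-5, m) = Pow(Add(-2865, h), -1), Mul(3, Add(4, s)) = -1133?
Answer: Rational(-15722801490331, 4711675) ≈ -3.3370e+6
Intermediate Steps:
s = Rational(-1145, 3) (s = Add(-4, Mul(Rational(1, 3), -1133)) = Add(-4, Rational(-1133, 3)) = Rational(-1145, 3) ≈ -381.67)
h = 4511 (h = Add(-4, 4515) = 4511)
B = Rational(-3, 1145) (B = Pow(Rational(-1145, 3), -1) = Rational(-3, 1145) ≈ -0.0026201)
m = Rational(-1, 8230) (m = Mul(Rational(-1, 5), Pow(Add(-2865, 4511), -1)) = Mul(Rational(-1, 5), Pow(1646, -1)) = Mul(Rational(-1, 5), Rational(1, 1646)) = Rational(-1, 8230) ≈ -0.00012151)
Mul(Add(-2207, B), Add(Mul(-108, -14), m)) = Mul(Add(-2207, Rational(-3, 1145)), Add(Mul(-108, -14), Rational(-1, 8230))) = Mul(Rational(-2527018, 1145), Add(1512, Rational(-1, 8230))) = Mul(Rational(-2527018, 1145), Rational(12443759, 8230)) = Rational(-15722801490331, 4711675)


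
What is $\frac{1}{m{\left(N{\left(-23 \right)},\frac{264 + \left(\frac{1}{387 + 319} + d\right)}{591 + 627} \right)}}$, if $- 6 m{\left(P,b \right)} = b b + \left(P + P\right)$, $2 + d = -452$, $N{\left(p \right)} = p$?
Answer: $\frac{164320392992}{1259123262149} \approx 0.1305$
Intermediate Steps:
$d = -454$ ($d = -2 - 452 = -454$)
$m{\left(P,b \right)} = - \frac{P}{3} - \frac{b^{2}}{6}$ ($m{\left(P,b \right)} = - \frac{b b + \left(P + P\right)}{6} = - \frac{b^{2} + 2 P}{6} = - \frac{P}{3} - \frac{b^{2}}{6}$)
$\frac{1}{m{\left(N{\left(-23 \right)},\frac{264 + \left(\frac{1}{387 + 319} + d\right)}{591 + 627} \right)}} = \frac{1}{\left(- \frac{1}{3}\right) \left(-23\right) - \frac{\left(\frac{264 - \left(454 - \frac{1}{387 + 319}\right)}{591 + 627}\right)^{2}}{6}} = \frac{1}{\frac{23}{3} - \frac{\left(\frac{264 - \left(454 - \frac{1}{706}\right)}{1218}\right)^{2}}{6}} = \frac{1}{\frac{23}{3} - \frac{\left(\left(264 + \left(\frac{1}{706} - 454\right)\right) \frac{1}{1218}\right)^{2}}{6}} = \frac{1}{\frac{23}{3} - \frac{\left(\left(264 - \frac{320523}{706}\right) \frac{1}{1218}\right)^{2}}{6}} = \frac{1}{\frac{23}{3} - \frac{\left(\left(- \frac{134139}{706}\right) \frac{1}{1218}\right)^{2}}{6}} = \frac{1}{\frac{23}{3} - \frac{\left(- \frac{44713}{286636}\right)^{2}}{6}} = \frac{1}{\frac{23}{3} - \frac{1999252369}{492961178976}} = \frac{1}{\frac{1259123262149}{164320392992}} = \frac{164320392992}{1259123262149}$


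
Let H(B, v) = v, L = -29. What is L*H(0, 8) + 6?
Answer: -226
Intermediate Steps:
L*H(0, 8) + 6 = -29*8 + 6 = -232 + 6 = -226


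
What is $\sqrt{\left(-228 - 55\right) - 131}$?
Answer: $3 i \sqrt{46} \approx 20.347 i$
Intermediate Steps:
$\sqrt{\left(-228 - 55\right) - 131} = \sqrt{-283 - 131} = \sqrt{-414} = 3 i \sqrt{46}$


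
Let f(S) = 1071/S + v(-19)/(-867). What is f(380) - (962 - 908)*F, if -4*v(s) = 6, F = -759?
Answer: 4501392229/109820 ≈ 40989.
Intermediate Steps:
v(s) = -3/2 (v(s) = -¼*6 = -3/2)
f(S) = 1/578 + 1071/S (f(S) = 1071/S - 3/2/(-867) = 1071/S - 3/2*(-1/867) = 1071/S + 1/578 = 1/578 + 1071/S)
f(380) - (962 - 908)*F = (1/578)*(619038 + 380)/380 - (962 - 908)*(-759) = (1/578)*(1/380)*619418 - 54*(-759) = 309709/109820 - 1*(-40986) = 309709/109820 + 40986 = 4501392229/109820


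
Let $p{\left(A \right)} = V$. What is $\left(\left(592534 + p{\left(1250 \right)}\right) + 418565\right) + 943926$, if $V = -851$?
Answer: $1954174$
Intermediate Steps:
$p{\left(A \right)} = -851$
$\left(\left(592534 + p{\left(1250 \right)}\right) + 418565\right) + 943926 = \left(\left(592534 - 851\right) + 418565\right) + 943926 = \left(591683 + 418565\right) + 943926 = 1010248 + 943926 = 1954174$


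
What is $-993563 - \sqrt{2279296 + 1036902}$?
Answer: $-993563 - \sqrt{3316198} \approx -9.9538 \cdot 10^{5}$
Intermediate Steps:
$-993563 - \sqrt{2279296 + 1036902} = -993563 - \sqrt{3316198}$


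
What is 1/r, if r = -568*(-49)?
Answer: 1/27832 ≈ 3.5930e-5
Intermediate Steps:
r = 27832
1/r = 1/27832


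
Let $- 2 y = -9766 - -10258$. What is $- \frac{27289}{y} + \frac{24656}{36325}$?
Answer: $\frac{997338301}{8935950} \approx 111.61$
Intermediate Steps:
$y = -246$ ($y = - \frac{-9766 - -10258}{2} = - \frac{-9766 + 10258}{2} = \left(- \frac{1}{2}\right) 492 = -246$)
$- \frac{27289}{y} + \frac{24656}{36325} = - \frac{27289}{-246} + \frac{24656}{36325} = \left(-27289\right) \left(- \frac{1}{246}\right) + 24656 \cdot \frac{1}{36325} = \frac{27289}{246} + \frac{24656}{36325} = \frac{997338301}{8935950}$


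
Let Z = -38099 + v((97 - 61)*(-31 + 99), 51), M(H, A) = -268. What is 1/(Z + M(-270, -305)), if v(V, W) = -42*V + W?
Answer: -1/141132 ≈ -7.0856e-6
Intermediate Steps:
v(V, W) = W - 42*V
Z = -140864 (Z = -38099 + (51 - 42*(97 - 61)*(-31 + 99)) = -38099 + (51 - 1512*68) = -38099 + (51 - 42*2448) = -38099 + (51 - 102816) = -38099 - 102765 = -140864)
1/(Z + M(-270, -305)) = 1/(-140864 - 268) = 1/(-141132) = -1/141132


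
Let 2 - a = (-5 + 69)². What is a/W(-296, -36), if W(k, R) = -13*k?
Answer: -2047/1924 ≈ -1.0639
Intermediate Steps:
a = -4094 (a = 2 - (-5 + 69)² = 2 - 1*64² = 2 - 1*4096 = 2 - 4096 = -4094)
a/W(-296, -36) = -4094/((-13*(-296))) = -4094/3848 = -4094*1/3848 = -2047/1924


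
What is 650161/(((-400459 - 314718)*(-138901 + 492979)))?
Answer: -650161/253228441806 ≈ -2.5675e-6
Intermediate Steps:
650161/(((-400459 - 314718)*(-138901 + 492979))) = 650161/((-715177*354078)) = 650161/(-253228441806) = 650161*(-1/253228441806) = -650161/253228441806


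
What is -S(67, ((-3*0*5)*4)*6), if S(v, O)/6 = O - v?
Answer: 402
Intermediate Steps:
S(v, O) = -6*v + 6*O (S(v, O) = 6*(O - v) = -6*v + 6*O)
-S(67, ((-3*0*5)*4)*6) = -(-6*67 + 6*(((-3*0*5)*4)*6)) = -(-402 + 6*(((0*5)*4)*6)) = -(-402 + 6*((0*4)*6)) = -(-402 + 6*(0*6)) = -(-402 + 6*0) = -(-402 + 0) = -1*(-402) = 402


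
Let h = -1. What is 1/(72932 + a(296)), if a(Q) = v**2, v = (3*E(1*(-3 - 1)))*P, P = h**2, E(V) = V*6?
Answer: 1/78116 ≈ 1.2801e-5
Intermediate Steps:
E(V) = 6*V
P = 1 (P = (-1)**2 = 1)
v = -72 (v = (3*(6*(1*(-3 - 1))))*1 = (3*(6*(1*(-4))))*1 = (3*(6*(-4)))*1 = (3*(-24))*1 = -72*1 = -72)
a(Q) = 5184 (a(Q) = (-72)**2 = 5184)
1/(72932 + a(296)) = 1/(72932 + 5184) = 1/78116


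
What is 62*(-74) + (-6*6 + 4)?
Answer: -4620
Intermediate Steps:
62*(-74) + (-6*6 + 4) = -4588 + (-36 + 4) = -4588 - 32 = -4620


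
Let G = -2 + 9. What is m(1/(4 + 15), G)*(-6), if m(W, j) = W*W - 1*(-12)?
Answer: -25998/361 ≈ -72.017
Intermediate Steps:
G = 7
m(W, j) = 12 + W² (m(W, j) = W² + 12 = 12 + W²)
m(1/(4 + 15), G)*(-6) = (12 + (1/(4 + 15))²)*(-6) = (12 + (1/19)²)*(-6) = (12 + 1/361)*(-6) = (4333/361)*(-6) = -25998/361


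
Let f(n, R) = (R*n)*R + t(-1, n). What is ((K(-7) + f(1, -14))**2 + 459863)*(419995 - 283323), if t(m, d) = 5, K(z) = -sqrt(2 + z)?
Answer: 68371398048 - 54942144*I*sqrt(5) ≈ 6.8371e+10 - 1.2285e+8*I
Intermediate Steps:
f(n, R) = 5 + n*R**2 (f(n, R) = (R*n)*R + 5 = n*R**2 + 5 = 5 + n*R**2)
((K(-7) + f(1, -14))**2 + 459863)*(419995 - 283323) = ((-sqrt(2 - 7) + (5 + 1*(-14)**2))**2 + 459863)*(419995 - 283323) = ((-sqrt(-5) + (5 + 1*196))**2 + 459863)*136672 = ((-I*sqrt(5) + (5 + 196))**2 + 459863)*136672 = ((-I*sqrt(5) + 201)**2 + 459863)*136672 = ((201 - I*sqrt(5))**2 + 459863)*136672 = (459863 + (201 - I*sqrt(5))**2)*136672 = 62850395936 + 136672*(201 - I*sqrt(5))**2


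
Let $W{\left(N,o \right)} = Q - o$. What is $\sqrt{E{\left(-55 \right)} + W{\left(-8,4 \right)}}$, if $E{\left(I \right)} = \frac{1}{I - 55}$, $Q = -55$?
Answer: $\frac{i \sqrt{714010}}{110} \approx 7.6817 i$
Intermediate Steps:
$E{\left(I \right)} = \frac{1}{-55 + I}$
$W{\left(N,o \right)} = -55 - o$
$\sqrt{E{\left(-55 \right)} + W{\left(-8,4 \right)}} = \sqrt{\frac{1}{-55 - 55} - 59} = \sqrt{\frac{1}{-110} - 59} = \sqrt{- \frac{1}{110} - 59} = \sqrt{- \frac{6491}{110}} = \frac{i \sqrt{714010}}{110}$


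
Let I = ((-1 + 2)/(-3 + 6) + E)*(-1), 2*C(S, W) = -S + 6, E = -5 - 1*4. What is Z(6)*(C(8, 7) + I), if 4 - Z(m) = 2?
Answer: 46/3 ≈ 15.333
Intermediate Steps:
Z(m) = 2 (Z(m) = 4 - 1*2 = 4 - 2 = 2)
E = -9 (E = -5 - 4 = -9)
C(S, W) = 3 - S/2 (C(S, W) = (-S + 6)/2 = (6 - S)/2 = 3 - S/2)
I = 26/3 (I = ((-1 + 2)/(-3 + 6) - 9)*(-1) = (1/3 - 9)*(-1) = -26/3*(-1) = 26/3 ≈ 8.6667)
Z(6)*(C(8, 7) + I) = 2*((3 - 1/2*8) + 26/3) = 2*((3 - 4) + 26/3) = 2*(-1 + 26/3) = 2*(23/3) = 46/3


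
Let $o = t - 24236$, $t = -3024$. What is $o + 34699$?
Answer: $7439$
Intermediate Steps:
$o = -27260$ ($o = -3024 - 24236 = -27260$)
$o + 34699 = -27260 + 34699 = 7439$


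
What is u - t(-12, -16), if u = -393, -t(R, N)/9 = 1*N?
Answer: -537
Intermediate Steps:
t(R, N) = -9*N
u - t(-12, -16) = -393 - (-9)*(-16) = -393 - 1*144 = -393 - 144 = -537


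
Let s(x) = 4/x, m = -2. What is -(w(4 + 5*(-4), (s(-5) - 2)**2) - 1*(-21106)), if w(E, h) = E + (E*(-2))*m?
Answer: -21026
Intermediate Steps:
w(E, h) = 5*E (w(E, h) = E + (E*(-2))*(-2) = E - 2*E*(-2) = E + 4*E = 5*E)
-(w(4 + 5*(-4), (s(-5) - 2)**2) - 1*(-21106)) = -(5*(4 + 5*(-4)) - 1*(-21106)) = -(5*(4 - 20) + 21106) = -(5*(-16) + 21106) = -(-80 + 21106) = -1*21026 = -21026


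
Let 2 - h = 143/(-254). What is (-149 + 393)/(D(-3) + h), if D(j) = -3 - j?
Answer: 61976/651 ≈ 95.201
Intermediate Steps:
h = 651/254 (h = 2 - 143/(-254) = 2 - 143*(-1)/254 = 2 - 1*(-143/254) = 2 + 143/254 = 651/254 ≈ 2.5630)
(-149 + 393)/(D(-3) + h) = (-149 + 393)/((-3 - 1*(-3)) + 651/254) = 244/((-3 + 3) + 651/254) = 244/(0 + 651/254) = 244/(651/254) = 244*(254/651) = 61976/651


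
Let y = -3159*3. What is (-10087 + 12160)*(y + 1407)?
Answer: -16729110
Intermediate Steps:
y = -9477
(-10087 + 12160)*(y + 1407) = (-10087 + 12160)*(-9477 + 1407) = 2073*(-8070) = -16729110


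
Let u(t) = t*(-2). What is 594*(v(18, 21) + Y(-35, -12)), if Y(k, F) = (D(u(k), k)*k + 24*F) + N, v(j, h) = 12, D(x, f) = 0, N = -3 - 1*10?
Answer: -171666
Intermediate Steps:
u(t) = -2*t
N = -13 (N = -3 - 10 = -13)
Y(k, F) = -13 + 24*F (Y(k, F) = (0*k + 24*F) - 13 = (0 + 24*F) - 13 = 24*F - 13 = -13 + 24*F)
594*(v(18, 21) + Y(-35, -12)) = 594*(12 + (-13 + 24*(-12))) = 594*(12 + (-13 - 288)) = 594*(12 - 301) = 594*(-289) = -171666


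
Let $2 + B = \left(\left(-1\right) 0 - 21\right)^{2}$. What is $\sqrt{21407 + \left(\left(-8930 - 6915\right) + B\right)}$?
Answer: $\sqrt{6001} \approx 77.466$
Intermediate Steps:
$B = 439$ ($B = -2 + \left(\left(-1\right) 0 - 21\right)^{2} = -2 + \left(0 - 21\right)^{2} = -2 + \left(-21\right)^{2} = -2 + 441 = 439$)
$\sqrt{21407 + \left(\left(-8930 - 6915\right) + B\right)} = \sqrt{21407 + \left(\left(-8930 - 6915\right) + 439\right)} = \sqrt{21407 + \left(-15845 + 439\right)} = \sqrt{21407 - 15406} = \sqrt{6001}$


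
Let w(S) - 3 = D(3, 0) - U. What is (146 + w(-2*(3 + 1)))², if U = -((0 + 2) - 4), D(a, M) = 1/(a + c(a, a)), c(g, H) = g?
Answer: 779689/36 ≈ 21658.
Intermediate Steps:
D(a, M) = 1/(2*a) (D(a, M) = 1/(a + a) = 1/(2*a))
U = 2 (U = -(2 - 4) = -1*(-2) = 2)
w(S) = 7/6 (w(S) = 3 + ((½)/3 - 1*2) = 3 + ((½)*(⅓) - 2) = 3 + (⅙ - 2) = 3 - 11/6 = 7/6)
(146 + w(-2*(3 + 1)))² = (146 + 7/6)² = (883/6)² = 779689/36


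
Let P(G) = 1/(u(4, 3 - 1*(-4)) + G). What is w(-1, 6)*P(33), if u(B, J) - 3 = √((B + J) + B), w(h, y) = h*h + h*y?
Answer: -60/427 + 5*√15/1281 ≈ -0.12540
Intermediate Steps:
w(h, y) = h² + h*y
u(B, J) = 3 + √(J + 2*B) (u(B, J) = 3 + √((B + J) + B) = 3 + √(J + 2*B))
P(G) = 1/(3 + G + √15) (P(G) = 1/((3 + √((3 - 1*(-4)) + 2*4)) + G) = 1/((3 + √((3 + 4) + 8)) + G) = 1/((3 + √(7 + 8)) + G) = 1/((3 + √15) + G) = 1/(3 + G + √15))
w(-1, 6)*P(33) = (-(-1 + 6))/(3 + 33 + √15) = (-1*5)/(36 + √15) = -5/(36 + √15)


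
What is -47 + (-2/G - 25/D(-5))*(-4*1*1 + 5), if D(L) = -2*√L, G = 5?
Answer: -237/5 - 5*I*√5/2 ≈ -47.4 - 5.5902*I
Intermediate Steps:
-47 + (-2/G - 25/D(-5))*(-4*1*1 + 5) = -47 + (-2/5 - 25*I*√5/10)*(-4*1*1 + 5) = -47 + (-2*⅕ - 25*I*√5/10)*(-4*1 + 5) = -47 + (-⅖ - 25*I*√5/10)*(-4 + 5) = -47 + (-⅖ - 5*I*√5/2)*1 = -47 + (-⅖ - 5*I*√5/2) = -237/5 - 5*I*√5/2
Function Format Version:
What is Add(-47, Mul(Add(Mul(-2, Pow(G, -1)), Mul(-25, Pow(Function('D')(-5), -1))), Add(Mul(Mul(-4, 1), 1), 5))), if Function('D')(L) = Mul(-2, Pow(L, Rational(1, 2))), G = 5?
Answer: Add(Rational(-237, 5), Mul(Rational(-5, 2), I, Pow(5, Rational(1, 2)))) ≈ Add(-47.400, Mul(-5.5902, I))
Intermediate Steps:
Add(-47, Mul(Add(Mul(-2, Pow(G, -1)), Mul(-25, Pow(Function('D')(-5), -1))), Add(Mul(Mul(-4, 1), 1), 5))) = Add(-47, Mul(Add(Mul(-2, Pow(5, -1)), Mul(-25, Pow(Mul(-2, Pow(-5, Rational(1, 2))), -1))), Add(Mul(Mul(-4, 1), 1), 5))) = Add(-47, Mul(Add(Mul(-2, Rational(1, 5)), Mul(-25, Pow(Mul(-2, Mul(I, Pow(5, Rational(1, 2)))), -1))), Add(Mul(-4, 1), 5))) = Add(-47, Mul(Add(Rational(-2, 5), Mul(-25, Pow(Mul(-2, I, Pow(5, Rational(1, 2))), -1))), Add(-4, 5))) = Add(-47, Mul(Add(Rational(-2, 5), Mul(-25, Mul(Rational(1, 10), I, Pow(5, Rational(1, 2))))), 1)) = Add(-47, Mul(Add(Rational(-2, 5), Mul(Rational(-5, 2), I, Pow(5, Rational(1, 2)))), 1)) = Add(-47, Add(Rational(-2, 5), Mul(Rational(-5, 2), I, Pow(5, Rational(1, 2))))) = Add(Rational(-237, 5), Mul(Rational(-5, 2), I, Pow(5, Rational(1, 2))))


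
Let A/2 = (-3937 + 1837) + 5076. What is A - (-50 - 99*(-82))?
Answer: -2116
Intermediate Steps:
A = 5952 (A = 2*((-3937 + 1837) + 5076) = 2*(-2100 + 5076) = 2*2976 = 5952)
A - (-50 - 99*(-82)) = 5952 - (-50 - 99*(-82)) = 5952 - (-50 + 8118) = 5952 - 1*8068 = 5952 - 8068 = -2116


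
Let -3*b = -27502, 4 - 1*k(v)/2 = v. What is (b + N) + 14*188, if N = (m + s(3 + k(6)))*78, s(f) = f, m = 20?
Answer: 39844/3 ≈ 13281.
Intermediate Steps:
k(v) = 8 - 2*v
b = 27502/3 (b = -⅓*(-27502) = 27502/3 ≈ 9167.3)
N = 1482 (N = (20 + (3 + (8 - 2*6)))*78 = (20 + (3 + (8 - 12)))*78 = (20 + (3 - 4))*78 = (20 - 1)*78 = 19*78 = 1482)
(b + N) + 14*188 = (27502/3 + 1482) + 14*188 = 31948/3 + 2632 = 39844/3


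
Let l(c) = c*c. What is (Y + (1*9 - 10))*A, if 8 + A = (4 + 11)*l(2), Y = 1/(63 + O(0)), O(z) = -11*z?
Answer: -3224/63 ≈ -51.175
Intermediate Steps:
l(c) = c²
Y = 1/63 (Y = 1/(63 - 11*0) = 1/(63 + 0) = 1/63 ≈ 0.015873)
A = 52 (A = -8 + (4 + 11)*2² = -8 + 15*4 = -8 + 60 = 52)
(Y + (1*9 - 10))*A = (1/63 + (1*9 - 10))*52 = (1/63 + (9 - 10))*52 = (1/63 - 1)*52 = -62/63*52 = -3224/63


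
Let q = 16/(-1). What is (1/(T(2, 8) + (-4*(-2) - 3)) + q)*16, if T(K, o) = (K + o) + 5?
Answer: -1276/5 ≈ -255.20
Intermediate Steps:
T(K, o) = 5 + K + o
q = -16 (q = 16*(-1) = -16)
(1/(T(2, 8) + (-4*(-2) - 3)) + q)*16 = (1/((5 + 2 + 8) + (-4*(-2) - 3)) - 16)*16 = (1/(15 + (8 - 3)) - 16)*16 = (1/(15 + 5) - 16)*16 = (1/20 - 16)*16 = -319/20*16 = -1276/5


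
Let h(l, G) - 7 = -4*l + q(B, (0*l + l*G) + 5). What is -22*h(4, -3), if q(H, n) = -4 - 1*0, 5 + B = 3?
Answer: 286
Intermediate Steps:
B = -2 (B = -5 + 3 = -2)
q(H, n) = -4 (q(H, n) = -4 + 0 = -4)
h(l, G) = 3 - 4*l (h(l, G) = 7 + (-4*l - 4) = 7 + (-4 - 4*l) = 3 - 4*l)
-22*h(4, -3) = -22*(3 - 4*4) = -22*(3 - 16) = -22*(-13) = 286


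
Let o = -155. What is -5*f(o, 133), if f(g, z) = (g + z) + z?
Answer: -555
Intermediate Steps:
f(g, z) = g + 2*z
-5*f(o, 133) = -5*(-155 + 2*133) = -5*(-155 + 266) = -5*111 = -555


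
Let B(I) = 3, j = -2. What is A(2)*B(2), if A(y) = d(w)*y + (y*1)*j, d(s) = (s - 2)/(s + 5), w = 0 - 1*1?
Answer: -33/2 ≈ -16.500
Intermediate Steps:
w = -1 (w = 0 - 1 = -1)
d(s) = (-2 + s)/(5 + s)
A(y) = -11*y/4 (A(y) = ((-2 - 1)/(5 - 1))*y + (y*1)*(-2) = (-3/4)*y + y*(-2) = ((1/4)*(-3))*y - 2*y = -3*y/4 - 2*y = -11*y/4)
A(2)*B(2) = -11/4*2*3 = -11/2*3 = -33/2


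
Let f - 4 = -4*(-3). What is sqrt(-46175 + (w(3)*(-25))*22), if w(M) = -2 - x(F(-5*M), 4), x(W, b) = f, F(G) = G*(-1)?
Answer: 5*I*sqrt(1451) ≈ 190.46*I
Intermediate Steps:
f = 16 (f = 4 - 4*(-3) = 4 + 12 = 16)
F(G) = -G
x(W, b) = 16
w(M) = -18 (w(M) = -2 - 1*16 = -2 - 16 = -18)
sqrt(-46175 + (w(3)*(-25))*22) = sqrt(-46175 - 18*(-25)*22) = sqrt(-46175 + 450*22) = sqrt(-46175 + 9900) = sqrt(-36275) = 5*I*sqrt(1451)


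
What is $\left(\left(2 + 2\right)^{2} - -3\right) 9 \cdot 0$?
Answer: $0$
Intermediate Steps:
$\left(\left(2 + 2\right)^{2} - -3\right) 9 \cdot 0 = \left(4^{2} + 3\right) 9 \cdot 0 = \left(16 + 3\right) 9 \cdot 0 = 19 \cdot 9 \cdot 0 = 171 \cdot 0 = 0$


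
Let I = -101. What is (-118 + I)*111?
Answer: -24309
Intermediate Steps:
(-118 + I)*111 = (-118 - 101)*111 = -219*111 = -24309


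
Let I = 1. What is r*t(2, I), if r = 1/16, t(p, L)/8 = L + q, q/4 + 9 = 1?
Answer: -31/2 ≈ -15.500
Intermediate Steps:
q = -32 (q = -36 + 4*1 = -36 + 4 = -32)
t(p, L) = -256 + 8*L (t(p, L) = 8*(L - 32) = 8*(-32 + L) = -256 + 8*L)
r = 1/16 ≈ 0.062500
r*t(2, I) = (-256 + 8*1)/16 = (-256 + 8)/16 = (1/16)*(-248) = -31/2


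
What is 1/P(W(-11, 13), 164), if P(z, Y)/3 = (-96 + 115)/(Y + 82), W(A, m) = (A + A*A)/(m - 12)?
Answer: 82/19 ≈ 4.3158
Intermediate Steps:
W(A, m) = (A + A**2)/(-12 + m)
P(z, Y) = 57/(82 + Y) (P(z, Y) = 3*((-96 + 115)/(Y + 82)) = 3*(19/(82 + Y)) = 57/(82 + Y))
1/P(W(-11, 13), 164) = 1/(57/(82 + 164)) = 1/(57/246) = 1/(57*(1/246)) = 1/(19/82) = 82/19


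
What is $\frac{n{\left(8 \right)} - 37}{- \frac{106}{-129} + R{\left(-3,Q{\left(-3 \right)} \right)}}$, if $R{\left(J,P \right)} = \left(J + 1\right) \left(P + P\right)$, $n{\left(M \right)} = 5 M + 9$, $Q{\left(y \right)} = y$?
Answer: $\frac{774}{827} \approx 0.93591$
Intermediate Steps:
$n{\left(M \right)} = 9 + 5 M$
$R{\left(J,P \right)} = 2 P \left(1 + J\right)$ ($R{\left(J,P \right)} = \left(1 + J\right) 2 P = 2 P \left(1 + J\right)$)
$\frac{n{\left(8 \right)} - 37}{- \frac{106}{-129} + R{\left(-3,Q{\left(-3 \right)} \right)}} = \frac{\left(9 + 5 \cdot 8\right) - 37}{- \frac{106}{-129} + 2 \left(-3\right) \left(1 - 3\right)} = \frac{\left(9 + 40\right) - 37}{\left(-106\right) \left(- \frac{1}{129}\right) + 2 \left(-3\right) \left(-2\right)} = \frac{49 - 37}{\frac{106}{129} + 12} = \frac{1}{\frac{1654}{129}} \cdot 12 = \frac{129}{1654} \cdot 12 = \frac{774}{827}$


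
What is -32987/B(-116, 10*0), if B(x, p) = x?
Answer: 32987/116 ≈ 284.37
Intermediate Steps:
-32987/B(-116, 10*0) = -32987/(-116) = -32987*(-1/116) = 32987/116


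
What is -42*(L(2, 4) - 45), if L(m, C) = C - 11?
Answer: 2184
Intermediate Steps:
L(m, C) = -11 + C
-42*(L(2, 4) - 45) = -42*((-11 + 4) - 45) = -42*(-7 - 45) = -42*(-52) = 2184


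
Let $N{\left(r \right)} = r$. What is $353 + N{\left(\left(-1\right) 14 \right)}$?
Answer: $339$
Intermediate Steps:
$353 + N{\left(\left(-1\right) 14 \right)} = 353 - 14 = 339$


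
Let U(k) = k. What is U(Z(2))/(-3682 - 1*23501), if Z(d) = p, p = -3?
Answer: 1/9061 ≈ 0.00011036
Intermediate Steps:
Z(d) = -3
U(Z(2))/(-3682 - 1*23501) = -3/(-3682 - 1*23501) = -3/(-3682 - 23501) = -3/(-27183) = -3*(-1/27183) = 1/9061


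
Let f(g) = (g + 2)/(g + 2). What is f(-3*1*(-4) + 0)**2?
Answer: 1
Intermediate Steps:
f(g) = 1 (f(g) = (2 + g)/(2 + g) = 1)
f(-3*1*(-4) + 0)**2 = 1**2 = 1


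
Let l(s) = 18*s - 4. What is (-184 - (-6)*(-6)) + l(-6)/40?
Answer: -1114/5 ≈ -222.80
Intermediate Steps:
l(s) = -4 + 18*s
(-184 - (-6)*(-6)) + l(-6)/40 = (-184 - (-6)*(-6)) + (-4 + 18*(-6))/40 = (-184 - 1*36) + (-4 - 108)*(1/40) = (-184 - 36) - 112*1/40 = -220 - 14/5 = -1114/5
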